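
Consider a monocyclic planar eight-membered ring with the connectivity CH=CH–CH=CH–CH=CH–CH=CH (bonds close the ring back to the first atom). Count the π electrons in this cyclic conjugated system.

Check conjugation: each doubly-bonded ring atom is sp² with one p-orbital electron — every position has a p orbital, so the cyclic π system is continuous.
Counting π electrons: 4 × 2 = 8 from the 4 double-bond units.
This is cyclooctatetraene.

8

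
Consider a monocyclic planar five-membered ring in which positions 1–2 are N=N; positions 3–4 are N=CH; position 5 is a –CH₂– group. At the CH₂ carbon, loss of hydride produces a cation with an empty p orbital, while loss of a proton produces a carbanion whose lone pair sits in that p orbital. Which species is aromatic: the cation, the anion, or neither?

The anion

In both ions every ring atom is sp² and contributes a p orbital, so both rings are fully conjugated.
Cation: 2 × 2 + 0 = 4 π electrons → 4(1), antiaromatic.
Anion: 2 × 2 + 2 = 6 π electrons → 4(1)+2, aromatic.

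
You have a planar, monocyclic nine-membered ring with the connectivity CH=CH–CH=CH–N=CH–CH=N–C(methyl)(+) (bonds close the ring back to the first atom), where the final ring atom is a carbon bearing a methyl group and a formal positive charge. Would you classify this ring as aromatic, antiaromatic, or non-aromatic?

Antiaromatic

All ring atoms are sp² and supply a p orbital to the ring (each doubly-bonded ring atom is sp² with one p-orbital electron; each =N– nitrogen is pyridine-type (lone pair in the sp² plane, one electron in the p orbital); the carbocation has an empty p orbital); the conjugation is uninterrupted.
Counting π electrons: 4 × 2 = 8 from the double-bond units + 0 from the C(methyl)(+) atom = 8.
8 = 4(2); a planar, fully conjugated 4n system is antiaromatic.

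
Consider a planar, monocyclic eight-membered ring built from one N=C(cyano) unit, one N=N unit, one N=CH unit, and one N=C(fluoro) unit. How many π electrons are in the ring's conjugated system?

8

The p orbitals form a continuous loop: every atom in a ring double bond is sp² and brings one electron to the p orbital; the doubly-bonded nitrogens are pyridine-type — their lone pairs lie in the ring plane, leaving one electron in the p orbital. The ring is fully conjugated.
Counting π electrons: 4 × 2 = 8 from the 4 double-bond units.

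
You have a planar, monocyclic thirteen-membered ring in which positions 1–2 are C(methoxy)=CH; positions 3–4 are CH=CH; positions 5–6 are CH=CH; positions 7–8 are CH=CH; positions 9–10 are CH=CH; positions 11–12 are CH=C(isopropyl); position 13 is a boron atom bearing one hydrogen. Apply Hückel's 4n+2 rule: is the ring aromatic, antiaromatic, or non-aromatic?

All ring atoms are sp² and supply a p orbital to the ring (every atom in a ring double bond is sp² and brings one electron to the p orbital; the boron has an empty p orbital); the conjugation is uninterrupted.
π-electron count: 6 × 2 = 12 from the double-bond units + 0 from the BH atom = 12.
A 4n π count (12, n = 3) in a planar conjugated ring means antiaromatic.

Antiaromatic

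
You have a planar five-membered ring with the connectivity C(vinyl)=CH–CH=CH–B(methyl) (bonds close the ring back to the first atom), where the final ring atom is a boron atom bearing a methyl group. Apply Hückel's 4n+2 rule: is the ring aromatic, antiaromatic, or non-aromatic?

Antiaromatic

The p orbitals form a continuous loop: the double-bond atoms are sp², each contributing one p electron; the boron has an empty p orbital. The ring is fully conjugated.
Adding the contributions, 2 × 2 = 4 from the double-bond units + 0 from the B(methyl) atom = 4.
4 is a 4n count (n = 1), so the planar conjugated ring is antiaromatic.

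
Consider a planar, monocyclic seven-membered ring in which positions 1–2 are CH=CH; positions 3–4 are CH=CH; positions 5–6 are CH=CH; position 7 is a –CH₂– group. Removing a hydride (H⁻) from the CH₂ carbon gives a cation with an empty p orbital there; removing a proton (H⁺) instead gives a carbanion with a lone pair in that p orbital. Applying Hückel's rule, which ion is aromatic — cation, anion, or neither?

The cation

Both ions have a continuous loop of p orbitals — each ring atom is sp².
Cation: 3 × 2 + 0 = 6 π electrons → 4(1)+2, aromatic.
Anion: 3 × 2 + 2 = 8 π electrons → 4(2), antiaromatic.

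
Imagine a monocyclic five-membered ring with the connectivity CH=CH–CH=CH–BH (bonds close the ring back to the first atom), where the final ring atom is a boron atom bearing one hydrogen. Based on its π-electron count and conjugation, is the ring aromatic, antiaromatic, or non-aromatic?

All ring atoms are sp² and supply a p orbital to the ring (every atom in a ring double bond is sp² and brings one electron to the p orbital; the boron has an empty p orbital); the conjugation is uninterrupted.
Tallying contributions gives 2 × 2 = 4 from the double-bond units + 0 from the BH atom = 4.
4 = 4(1); a planar, fully conjugated 4n system is antiaromatic.
This is borole.

Antiaromatic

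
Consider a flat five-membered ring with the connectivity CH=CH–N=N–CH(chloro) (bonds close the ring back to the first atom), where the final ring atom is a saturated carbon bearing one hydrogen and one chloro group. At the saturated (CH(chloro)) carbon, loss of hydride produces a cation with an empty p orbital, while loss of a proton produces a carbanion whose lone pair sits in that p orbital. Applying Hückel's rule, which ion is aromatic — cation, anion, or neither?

The anion

In both ions every ring atom is sp² and contributes a p orbital, so both rings are fully conjugated.
Cation: 2 × 2 + 0 = 4 π electrons → 4(1), antiaromatic.
Anion: 2 × 2 + 2 = 6 π electrons → 4(1)+2, aromatic.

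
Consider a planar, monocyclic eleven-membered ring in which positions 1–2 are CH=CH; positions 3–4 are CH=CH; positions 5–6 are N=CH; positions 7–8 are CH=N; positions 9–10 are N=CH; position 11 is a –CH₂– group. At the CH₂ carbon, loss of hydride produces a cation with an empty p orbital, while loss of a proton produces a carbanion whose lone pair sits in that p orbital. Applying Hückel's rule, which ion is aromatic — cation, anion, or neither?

The cation

In both ions every ring atom is sp² and contributes a p orbital, so both rings are fully conjugated.
Cation: 5 × 2 + 0 = 10 π electrons → 4(2)+2, aromatic.
Anion: 5 × 2 + 2 = 12 π electrons → 4(3), antiaromatic.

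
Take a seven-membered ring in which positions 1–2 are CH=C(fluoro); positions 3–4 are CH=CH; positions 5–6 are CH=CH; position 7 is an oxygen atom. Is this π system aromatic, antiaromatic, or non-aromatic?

Antiaromatic

Check conjugation: the double-bond atoms are sp², each contributing one p electron; the oxygen donates one lone pair from its p orbital — every position has a p orbital, so the cyclic π system is continuous.
Tallying contributions gives 3 × 2 = 6 from the double-bond units + 2 from the O atom = 8.
A 4n π count (8, n = 2) in a planar conjugated ring means antiaromatic.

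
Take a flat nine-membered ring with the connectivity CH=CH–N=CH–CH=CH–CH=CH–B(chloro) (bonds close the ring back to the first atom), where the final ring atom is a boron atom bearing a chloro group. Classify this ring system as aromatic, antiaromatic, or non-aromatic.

Antiaromatic

Check conjugation: the double-bond atoms are sp², each contributing one p electron; each sp² =N– keeps its lone pair in-plane and puts one electron into the π system; the boron has an empty p orbital — every position has a p orbital, so the cyclic π system is continuous.
Counting π electrons: 4 × 2 = 8 from the double-bond units + 0 from the B(chloro) atom = 8.
With 8 = 4·2 π electrons, Hückel's rule classifies the planar ring as antiaromatic.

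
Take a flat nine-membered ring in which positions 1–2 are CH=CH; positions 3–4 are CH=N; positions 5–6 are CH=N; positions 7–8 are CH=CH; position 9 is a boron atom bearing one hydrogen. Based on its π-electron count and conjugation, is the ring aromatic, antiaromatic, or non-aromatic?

Antiaromatic

The p orbitals form a continuous loop: each doubly-bonded ring atom is sp² with one p-orbital electron; each =N– nitrogen is pyridine-type (lone pair in the sp² plane, one electron in the p orbital); the boron has an empty p orbital. The ring is fully conjugated.
π-electron count: 4 × 2 = 8 from the double-bond units + 0 from the BH atom = 8.
8 = 4(2); a planar, fully conjugated 4n system is antiaromatic.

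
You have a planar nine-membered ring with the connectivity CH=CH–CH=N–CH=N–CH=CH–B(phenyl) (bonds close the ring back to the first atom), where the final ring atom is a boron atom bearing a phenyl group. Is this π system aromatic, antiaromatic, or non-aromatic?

The p orbitals form a continuous loop: the double-bond atoms are sp², each contributing one p electron; each =N– nitrogen is pyridine-type (lone pair in the sp² plane, one electron in the p orbital); the boron has an empty p orbital. The ring is fully conjugated.
Adding the contributions, 4 × 2 = 8 from the double-bond units + 0 from the B(phenyl) atom = 8.
8 = 4(2); a planar, fully conjugated 4n system is antiaromatic.

Antiaromatic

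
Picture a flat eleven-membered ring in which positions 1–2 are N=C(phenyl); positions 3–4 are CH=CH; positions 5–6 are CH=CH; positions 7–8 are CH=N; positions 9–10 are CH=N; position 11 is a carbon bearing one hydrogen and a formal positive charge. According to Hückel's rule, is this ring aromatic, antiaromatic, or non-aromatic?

All ring atoms are sp² and supply a p orbital to the ring (each doubly-bonded ring atom is sp² with one p-orbital electron; the doubly-bonded nitrogens are pyridine-type — their lone pairs lie in the ring plane, leaving one electron in the p orbital; the carbocation has an empty p orbital); the conjugation is uninterrupted.
Adding the contributions, 5 × 2 = 10 from the double-bond units + 0 from the CH(+) atom = 10.
10 = 4(2) + 2, which satisfies Hückel's 4n+2 rule.

Aromatic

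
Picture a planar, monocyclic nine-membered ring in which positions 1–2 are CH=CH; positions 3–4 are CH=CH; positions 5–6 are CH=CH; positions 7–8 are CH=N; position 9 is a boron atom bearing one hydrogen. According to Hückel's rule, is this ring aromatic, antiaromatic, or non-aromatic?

Antiaromatic

Every ring atom contributes a p orbital perpendicular to the ring (each doubly-bonded ring atom is sp² with one p-orbital electron; each sp² =N– keeps its lone pair in-plane and puts one electron into the π system; the boron has an empty p orbital), so the π system is cyclic and fully conjugated.
Tallying contributions gives 4 × 2 = 8 from the double-bond units + 0 from the BH atom = 8.
With 8 = 4·2 π electrons, Hückel's rule classifies the planar ring as antiaromatic.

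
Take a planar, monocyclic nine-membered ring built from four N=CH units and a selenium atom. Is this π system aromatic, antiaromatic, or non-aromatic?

Aromatic

Every ring atom contributes a p orbital perpendicular to the ring (every atom in a ring double bond is sp² and brings one electron to the p orbital; each =N– nitrogen is pyridine-type (lone pair in the sp² plane, one electron in the p orbital); the selenium donates one lone pair from its p orbital), so the π system is cyclic and fully conjugated.
Adding the contributions, 4 × 2 = 8 from the double-bond units + 2 from the Se atom = 10.
With 10 π electrons (n = 2), the Hückel 4n+2 condition holds.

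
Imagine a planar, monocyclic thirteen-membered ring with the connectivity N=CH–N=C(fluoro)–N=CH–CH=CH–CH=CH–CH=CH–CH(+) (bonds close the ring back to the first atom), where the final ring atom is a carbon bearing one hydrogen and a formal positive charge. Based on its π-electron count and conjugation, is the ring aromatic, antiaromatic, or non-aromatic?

Antiaromatic

Every ring atom contributes a p orbital perpendicular to the ring (each doubly-bonded ring atom is sp² with one p-orbital electron; each sp² =N– keeps its lone pair in-plane and puts one electron into the π system; the carbocation has an empty p orbital), so the π system is cyclic and fully conjugated.
Tallying contributions gives 6 × 2 = 12 from the double-bond units + 0 from the CH(+) atom = 12.
12 is a 4n count (n = 3), so the planar conjugated ring is antiaromatic.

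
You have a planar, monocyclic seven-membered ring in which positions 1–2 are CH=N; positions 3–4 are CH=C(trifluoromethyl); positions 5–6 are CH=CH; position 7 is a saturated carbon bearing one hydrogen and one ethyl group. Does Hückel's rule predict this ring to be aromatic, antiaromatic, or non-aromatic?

Non-aromatic

Because that saturated carbon is sp³ and has no p orbital in the ring π system at the CH(ethyl) position, the π system cannot extend all the way around the ring.
A ring that is not fully conjugated cannot be aromatic or antiaromatic regardless of its π-electron count.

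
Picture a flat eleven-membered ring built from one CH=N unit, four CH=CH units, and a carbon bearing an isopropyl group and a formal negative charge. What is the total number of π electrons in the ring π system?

12

Check conjugation: every atom in a ring double bond is sp² and brings one electron to the p orbital; the doubly-bonded nitrogens are pyridine-type — their lone pairs lie in the ring plane, leaving one electron in the p orbital; the carbanion's lone pair occupies the p orbital — every position has a p orbital, so the cyclic π system is continuous.
Tallying contributions gives 5 × 2 = 10 from the double-bond units + 2 from the C(isopropyl)(-) atom = 12.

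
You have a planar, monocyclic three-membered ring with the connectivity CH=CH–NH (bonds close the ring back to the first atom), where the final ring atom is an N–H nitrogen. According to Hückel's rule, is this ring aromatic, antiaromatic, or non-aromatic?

The p orbitals form a continuous loop: every atom in a ring double bond is sp² and brings one electron to the p orbital; the pyrrole-type nitrogen donates its lone pair from the p orbital. The ring is fully conjugated.
Adding the contributions, 1 × 2 = 2 from the double-bond unit + 2 from the NH atom = 4.
4 is a 4n count (n = 1), so the planar conjugated ring is antiaromatic.

Antiaromatic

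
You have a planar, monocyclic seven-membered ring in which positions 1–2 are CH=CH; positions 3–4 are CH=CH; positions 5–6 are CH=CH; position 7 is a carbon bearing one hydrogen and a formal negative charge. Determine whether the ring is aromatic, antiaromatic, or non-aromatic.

The p orbitals form a continuous loop: the double-bond atoms are sp², each contributing one p electron; the carbanion's lone pair occupies the p orbital. The ring is fully conjugated.
Tallying contributions gives 3 × 2 = 6 from the double-bond units + 2 from the CH(-) atom = 8.
A 4n π count (8, n = 2) in a planar conjugated ring means antiaromatic.

Antiaromatic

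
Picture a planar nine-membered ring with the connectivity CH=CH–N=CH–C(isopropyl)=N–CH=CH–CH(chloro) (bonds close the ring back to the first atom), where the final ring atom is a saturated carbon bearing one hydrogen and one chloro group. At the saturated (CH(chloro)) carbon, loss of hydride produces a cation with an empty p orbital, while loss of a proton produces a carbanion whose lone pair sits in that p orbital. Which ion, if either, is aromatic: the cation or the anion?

In either ion the ring is fully conjugated: every atom, including the new sp² carbon, supplies a p orbital.
Cation: 4 × 2 + 0 = 8 π electrons → 4(2), antiaromatic.
Anion: 4 × 2 + 2 = 10 π electrons → 4(2)+2, aromatic.

The anion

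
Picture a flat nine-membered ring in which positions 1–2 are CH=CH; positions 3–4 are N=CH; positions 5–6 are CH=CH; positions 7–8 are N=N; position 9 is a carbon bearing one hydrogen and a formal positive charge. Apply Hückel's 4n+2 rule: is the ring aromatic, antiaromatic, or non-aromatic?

Antiaromatic

Check conjugation: every atom in a ring double bond is sp² and brings one electron to the p orbital; each =N– nitrogen is pyridine-type (lone pair in the sp² plane, one electron in the p orbital); the carbocation has an empty p orbital — every position has a p orbital, so the cyclic π system is continuous.
Tallying contributions gives 4 × 2 = 8 from the double-bond units + 0 from the CH(+) atom = 8.
A 4n π count (8, n = 2) in a planar conjugated ring means antiaromatic.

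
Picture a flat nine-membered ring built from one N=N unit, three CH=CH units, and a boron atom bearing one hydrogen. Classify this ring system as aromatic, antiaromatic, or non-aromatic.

Every ring atom contributes a p orbital perpendicular to the ring (the double-bond atoms are sp², each contributing one p electron; the doubly-bonded nitrogens are pyridine-type — their lone pairs lie in the ring plane, leaving one electron in the p orbital; the boron has an empty p orbital), so the π system is cyclic and fully conjugated.
π-electron count: 4 × 2 = 8 from the double-bond units + 0 from the BH atom = 8.
8 = 4(2); a planar, fully conjugated 4n system is antiaromatic.

Antiaromatic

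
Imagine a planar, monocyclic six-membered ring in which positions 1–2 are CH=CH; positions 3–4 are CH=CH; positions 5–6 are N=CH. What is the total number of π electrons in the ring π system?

6

The p orbitals form a continuous loop: the double-bond atoms are sp², each contributing one p electron; each =N– nitrogen is pyridine-type (lone pair in the sp² plane, one electron in the p orbital). The ring is fully conjugated.
π-electron count: 3 × 2 = 6 from the 3 double-bond units.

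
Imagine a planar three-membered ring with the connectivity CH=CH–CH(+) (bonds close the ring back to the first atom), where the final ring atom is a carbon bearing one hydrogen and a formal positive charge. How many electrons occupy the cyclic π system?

All ring atoms are sp² and supply a p orbital to the ring (each doubly-bonded ring atom is sp² with one p-orbital electron; the carbocation has an empty p orbital); the conjugation is uninterrupted.
Tallying contributions gives 1 × 2 = 2 from the double-bond unit + 0 from the CH(+) atom = 2.
(The species described is the cyclopropenyl cation.)

2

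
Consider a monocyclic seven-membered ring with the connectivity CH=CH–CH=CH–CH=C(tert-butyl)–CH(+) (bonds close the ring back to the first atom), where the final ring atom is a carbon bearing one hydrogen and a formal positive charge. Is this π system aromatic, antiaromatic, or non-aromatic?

Aromatic

The p orbitals form a continuous loop: the double-bond atoms are sp², each contributing one p electron; the carbocation has an empty p orbital. The ring is fully conjugated.
π-electron count: 3 × 2 = 6 from the double-bond units + 0 from the CH(+) atom = 6.
That gives a 4n+2 count (6, n = 1).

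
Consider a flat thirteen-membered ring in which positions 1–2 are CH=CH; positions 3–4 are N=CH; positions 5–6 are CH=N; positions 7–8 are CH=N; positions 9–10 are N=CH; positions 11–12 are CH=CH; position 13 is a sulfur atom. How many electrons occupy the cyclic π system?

Every ring atom contributes a p orbital perpendicular to the ring (every atom in a ring double bond is sp² and brings one electron to the p orbital; the doubly-bonded nitrogens are pyridine-type — their lone pairs lie in the ring plane, leaving one electron in the p orbital; the sulfur donates one lone pair from its p orbital), so the π system is cyclic and fully conjugated.
Counting π electrons: 6 × 2 = 12 from the double-bond units + 2 from the S atom = 14.

14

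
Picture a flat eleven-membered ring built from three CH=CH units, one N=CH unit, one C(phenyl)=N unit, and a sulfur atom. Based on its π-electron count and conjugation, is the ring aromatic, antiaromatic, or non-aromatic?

Antiaromatic

The p orbitals form a continuous loop: every atom in a ring double bond is sp² and brings one electron to the p orbital; each =N– nitrogen is pyridine-type (lone pair in the sp² plane, one electron in the p orbital); the sulfur donates one lone pair from its p orbital. The ring is fully conjugated.
Adding the contributions, 5 × 2 = 10 from the double-bond units + 2 from the S atom = 12.
A 4n π count (12, n = 3) in a planar conjugated ring means antiaromatic.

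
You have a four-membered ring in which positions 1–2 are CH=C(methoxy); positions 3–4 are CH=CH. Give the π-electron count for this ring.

Every ring atom contributes a p orbital perpendicular to the ring (every atom in a ring double bond is sp² and brings one electron to the p orbital), so the π system is cyclic and fully conjugated.
Tallying contributions gives 2 × 2 = 4 from the 2 double-bond units.

4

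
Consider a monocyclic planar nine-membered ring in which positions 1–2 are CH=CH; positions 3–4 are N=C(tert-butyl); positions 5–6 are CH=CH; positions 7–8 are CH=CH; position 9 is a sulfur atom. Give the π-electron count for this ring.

10

The p orbitals form a continuous loop: each doubly-bonded ring atom is sp² with one p-orbital electron; each =N– nitrogen is pyridine-type (lone pair in the sp² plane, one electron in the p orbital); the sulfur donates one lone pair from its p orbital. The ring is fully conjugated.
Tallying contributions gives 4 × 2 = 8 from the double-bond units + 2 from the S atom = 10.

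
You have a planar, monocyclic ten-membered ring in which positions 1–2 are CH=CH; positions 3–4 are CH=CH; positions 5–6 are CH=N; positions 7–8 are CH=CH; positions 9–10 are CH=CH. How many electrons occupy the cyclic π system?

10

The p orbitals form a continuous loop: each doubly-bonded ring atom is sp² with one p-orbital electron; each sp² =N– keeps its lone pair in-plane and puts one electron into the π system. The ring is fully conjugated.
Counting π electrons: 5 × 2 = 10 from the 5 double-bond units.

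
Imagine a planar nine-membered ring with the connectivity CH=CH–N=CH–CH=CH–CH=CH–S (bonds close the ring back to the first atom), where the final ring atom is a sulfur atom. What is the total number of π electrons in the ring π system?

10

All ring atoms are sp² and supply a p orbital to the ring (every atom in a ring double bond is sp² and brings one electron to the p orbital; each sp² =N– keeps its lone pair in-plane and puts one electron into the π system; the sulfur donates one lone pair from its p orbital); the conjugation is uninterrupted.
Counting π electrons: 4 × 2 = 8 from the double-bond units + 2 from the S atom = 10.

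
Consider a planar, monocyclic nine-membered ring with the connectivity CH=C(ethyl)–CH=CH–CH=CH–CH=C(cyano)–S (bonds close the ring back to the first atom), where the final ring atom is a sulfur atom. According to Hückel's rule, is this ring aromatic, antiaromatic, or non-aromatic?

All ring atoms are sp² and supply a p orbital to the ring (each doubly-bonded ring atom is sp² with one p-orbital electron; the sulfur donates one lone pair from its p orbital); the conjugation is uninterrupted.
π-electron count: 4 × 2 = 8 from the double-bond units + 2 from the S atom = 10.
That gives a 4n+2 count (10, n = 2).

Aromatic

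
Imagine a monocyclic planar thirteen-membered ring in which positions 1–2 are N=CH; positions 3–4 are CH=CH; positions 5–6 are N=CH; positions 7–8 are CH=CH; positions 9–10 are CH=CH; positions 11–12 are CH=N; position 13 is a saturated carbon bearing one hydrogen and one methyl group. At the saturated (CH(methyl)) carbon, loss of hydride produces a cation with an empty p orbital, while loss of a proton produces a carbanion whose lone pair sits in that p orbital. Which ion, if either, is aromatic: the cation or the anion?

In either ion the ring is fully conjugated: every atom, including the new sp² carbon, supplies a p orbital.
Cation: 6 × 2 + 0 = 12 π electrons → 4(3), antiaromatic.
Anion: 6 × 2 + 2 = 14 π electrons → 4(3)+2, aromatic.

The anion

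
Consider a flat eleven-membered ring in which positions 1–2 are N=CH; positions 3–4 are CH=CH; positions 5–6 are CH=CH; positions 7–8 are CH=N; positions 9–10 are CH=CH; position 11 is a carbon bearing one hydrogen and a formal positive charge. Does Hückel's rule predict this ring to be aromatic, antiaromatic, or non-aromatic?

The p orbitals form a continuous loop: every atom in a ring double bond is sp² and brings one electron to the p orbital; the doubly-bonded nitrogens are pyridine-type — their lone pairs lie in the ring plane, leaving one electron in the p orbital; the carbocation has an empty p orbital. The ring is fully conjugated.
π-electron count: 5 × 2 = 10 from the double-bond units + 0 from the CH(+) atom = 10.
That gives a 4n+2 count (10, n = 2).

Aromatic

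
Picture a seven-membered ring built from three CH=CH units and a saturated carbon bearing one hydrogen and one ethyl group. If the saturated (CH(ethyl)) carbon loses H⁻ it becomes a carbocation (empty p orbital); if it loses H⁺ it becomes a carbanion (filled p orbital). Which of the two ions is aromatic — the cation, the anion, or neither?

The cation

In both ions every ring atom is sp² and contributes a p orbital, so both rings are fully conjugated.
Cation: 3 × 2 + 0 = 6 π electrons → 4(1)+2, aromatic.
Anion: 3 × 2 + 2 = 8 π electrons → 4(2), antiaromatic.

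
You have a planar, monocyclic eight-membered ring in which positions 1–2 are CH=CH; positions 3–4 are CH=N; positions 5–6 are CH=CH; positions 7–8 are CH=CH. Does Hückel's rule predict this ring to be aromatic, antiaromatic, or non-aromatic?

Antiaromatic

Check conjugation: each doubly-bonded ring atom is sp² with one p-orbital electron; each sp² =N– keeps its lone pair in-plane and puts one electron into the π system — every position has a p orbital, so the cyclic π system is continuous.
Tallying contributions gives 4 × 2 = 8 from the 4 double-bond units.
A 4n π count (8, n = 2) in a planar conjugated ring means antiaromatic.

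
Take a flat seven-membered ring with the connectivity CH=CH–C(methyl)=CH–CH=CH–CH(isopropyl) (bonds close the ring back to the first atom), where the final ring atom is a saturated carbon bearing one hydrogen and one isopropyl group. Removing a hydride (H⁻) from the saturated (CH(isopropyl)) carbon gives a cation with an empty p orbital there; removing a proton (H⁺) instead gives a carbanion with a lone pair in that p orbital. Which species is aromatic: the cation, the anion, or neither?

Once that carbon is sp², every ring atom has a p orbital and both ions are fully conjugated.
Cation: 3 × 2 + 0 = 6 π electrons → 4(1)+2, aromatic.
Anion: 3 × 2 + 2 = 8 π electrons → 4(2), antiaromatic.

The cation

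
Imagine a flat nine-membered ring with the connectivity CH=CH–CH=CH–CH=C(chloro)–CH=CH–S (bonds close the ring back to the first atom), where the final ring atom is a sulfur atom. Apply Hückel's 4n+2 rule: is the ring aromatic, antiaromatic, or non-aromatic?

Aromatic

Check conjugation: every atom in a ring double bond is sp² and brings one electron to the p orbital; the sulfur donates one lone pair from its p orbital — every position has a p orbital, so the cyclic π system is continuous.
Tallying contributions gives 4 × 2 = 8 from the double-bond units + 2 from the S atom = 10.
With 10 π electrons (n = 2), the Hückel 4n+2 condition holds.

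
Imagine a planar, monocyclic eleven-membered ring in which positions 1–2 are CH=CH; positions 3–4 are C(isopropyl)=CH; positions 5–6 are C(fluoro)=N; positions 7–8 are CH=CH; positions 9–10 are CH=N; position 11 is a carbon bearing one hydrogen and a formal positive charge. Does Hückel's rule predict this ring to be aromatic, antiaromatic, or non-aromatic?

All ring atoms are sp² and supply a p orbital to the ring (the double-bond atoms are sp², each contributing one p electron; the doubly-bonded nitrogens are pyridine-type — their lone pairs lie in the ring plane, leaving one electron in the p orbital; the carbocation has an empty p orbital); the conjugation is uninterrupted.
Adding the contributions, 5 × 2 = 10 from the double-bond units + 0 from the CH(+) atom = 10.
With 10 π electrons (n = 2), the Hückel 4n+2 condition holds.

Aromatic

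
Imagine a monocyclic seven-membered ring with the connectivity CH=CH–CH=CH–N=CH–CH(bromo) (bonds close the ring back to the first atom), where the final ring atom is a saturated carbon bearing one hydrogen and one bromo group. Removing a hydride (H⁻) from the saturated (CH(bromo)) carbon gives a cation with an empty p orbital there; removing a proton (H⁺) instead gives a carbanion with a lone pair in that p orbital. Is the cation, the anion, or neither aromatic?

Both ions have a continuous loop of p orbitals — each ring atom is sp².
Cation: 3 × 2 + 0 = 6 π electrons → 4(1)+2, aromatic.
Anion: 3 × 2 + 2 = 8 π electrons → 4(2), antiaromatic.

The cation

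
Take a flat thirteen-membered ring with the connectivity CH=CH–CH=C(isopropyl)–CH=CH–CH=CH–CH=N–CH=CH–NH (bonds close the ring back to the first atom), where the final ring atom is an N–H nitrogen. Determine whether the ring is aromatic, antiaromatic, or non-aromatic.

The p orbitals form a continuous loop: the double-bond atoms are sp², each contributing one p electron; each sp² =N– keeps its lone pair in-plane and puts one electron into the π system; the pyrrole-type nitrogen donates its lone pair from the p orbital. The ring is fully conjugated.
Tallying contributions gives 6 × 2 = 12 from the double-bond units + 2 from the NH atom = 14.
That gives a 4n+2 count (14, n = 3).

Aromatic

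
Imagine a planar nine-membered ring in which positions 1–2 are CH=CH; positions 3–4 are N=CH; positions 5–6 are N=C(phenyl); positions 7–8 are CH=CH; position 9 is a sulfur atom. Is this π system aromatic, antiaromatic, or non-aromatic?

Aromatic

All ring atoms are sp² and supply a p orbital to the ring (each doubly-bonded ring atom is sp² with one p-orbital electron; the doubly-bonded nitrogens are pyridine-type — their lone pairs lie in the ring plane, leaving one electron in the p orbital; the sulfur donates one lone pair from its p orbital); the conjugation is uninterrupted.
Tallying contributions gives 4 × 2 = 8 from the double-bond units + 2 from the S atom = 10.
10 = 4(2) + 2, which satisfies Hückel's 4n+2 rule.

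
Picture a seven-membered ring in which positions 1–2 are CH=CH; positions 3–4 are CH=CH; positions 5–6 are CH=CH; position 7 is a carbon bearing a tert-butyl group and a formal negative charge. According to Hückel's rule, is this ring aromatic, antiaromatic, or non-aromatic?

The p orbitals form a continuous loop: every atom in a ring double bond is sp² and brings one electron to the p orbital; the carbanion's lone pair occupies the p orbital. The ring is fully conjugated.
Tallying contributions gives 3 × 2 = 6 from the double-bond units + 2 from the C(tert-butyl)(-) atom = 8.
A 4n π count (8, n = 2) in a planar conjugated ring means antiaromatic.

Antiaromatic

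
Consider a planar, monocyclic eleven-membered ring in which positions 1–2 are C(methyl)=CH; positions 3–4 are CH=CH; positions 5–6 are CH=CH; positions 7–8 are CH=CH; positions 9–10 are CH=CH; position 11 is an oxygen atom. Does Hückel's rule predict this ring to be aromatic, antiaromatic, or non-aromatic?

Check conjugation: each doubly-bonded ring atom is sp² with one p-orbital electron; the oxygen donates one lone pair from its p orbital — every position has a p orbital, so the cyclic π system is continuous.
Counting π electrons: 5 × 2 = 10 from the double-bond units + 2 from the O atom = 12.
A 4n π count (12, n = 3) in a planar conjugated ring means antiaromatic.

Antiaromatic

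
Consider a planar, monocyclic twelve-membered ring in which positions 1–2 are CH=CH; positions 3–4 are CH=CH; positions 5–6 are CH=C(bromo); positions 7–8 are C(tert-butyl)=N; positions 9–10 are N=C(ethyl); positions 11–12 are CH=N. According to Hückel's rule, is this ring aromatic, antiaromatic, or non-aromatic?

Antiaromatic

The p orbitals form a continuous loop: each doubly-bonded ring atom is sp² with one p-orbital electron; the doubly-bonded nitrogens are pyridine-type — their lone pairs lie in the ring plane, leaving one electron in the p orbital. The ring is fully conjugated.
Tallying contributions gives 6 × 2 = 12 from the 6 double-bond units.
12 is a 4n count (n = 3), so the planar conjugated ring is antiaromatic.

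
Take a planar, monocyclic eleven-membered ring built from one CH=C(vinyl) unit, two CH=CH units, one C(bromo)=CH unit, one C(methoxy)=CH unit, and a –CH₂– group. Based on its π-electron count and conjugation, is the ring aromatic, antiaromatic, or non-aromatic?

Because the tetrahedral CH₂ carbon is sp³ and has no p orbital in the ring π system at the CH2 position, the π system cannot extend all the way around the ring.
Hückel's rule only applies to fully conjugated rings, so this one is simply non-aromatic.

Non-aromatic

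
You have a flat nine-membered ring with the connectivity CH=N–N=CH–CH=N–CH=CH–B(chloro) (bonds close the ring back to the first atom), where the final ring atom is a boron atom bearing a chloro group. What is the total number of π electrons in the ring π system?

8

Check conjugation: the double-bond atoms are sp², each contributing one p electron; each =N– nitrogen is pyridine-type (lone pair in the sp² plane, one electron in the p orbital); the boron has an empty p orbital — every position has a p orbital, so the cyclic π system is continuous.
Counting π electrons: 4 × 2 = 8 from the double-bond units + 0 from the B(chloro) atom = 8.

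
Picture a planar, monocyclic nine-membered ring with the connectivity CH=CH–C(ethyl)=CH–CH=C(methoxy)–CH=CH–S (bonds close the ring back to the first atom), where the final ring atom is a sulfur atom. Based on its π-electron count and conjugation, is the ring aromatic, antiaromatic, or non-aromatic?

Check conjugation: each doubly-bonded ring atom is sp² with one p-orbital electron; the sulfur donates one lone pair from its p orbital — every position has a p orbital, so the cyclic π system is continuous.
π-electron count: 4 × 2 = 8 from the double-bond units + 2 from the S atom = 10.
That gives a 4n+2 count (10, n = 2).

Aromatic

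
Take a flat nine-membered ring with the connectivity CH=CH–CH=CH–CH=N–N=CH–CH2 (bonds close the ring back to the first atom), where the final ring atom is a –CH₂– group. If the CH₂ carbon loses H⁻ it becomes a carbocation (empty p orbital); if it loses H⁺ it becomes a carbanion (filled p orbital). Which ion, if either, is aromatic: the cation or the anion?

The anion

Both ions have a continuous loop of p orbitals — each ring atom is sp².
Cation: 4 × 2 + 0 = 8 π electrons → 4(2), antiaromatic.
Anion: 4 × 2 + 2 = 10 π electrons → 4(2)+2, aromatic.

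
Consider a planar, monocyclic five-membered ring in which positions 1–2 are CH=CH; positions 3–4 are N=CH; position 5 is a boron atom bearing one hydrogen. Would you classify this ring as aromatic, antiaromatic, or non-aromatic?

Antiaromatic

Check conjugation: the double-bond atoms are sp², each contributing one p electron; each =N– nitrogen is pyridine-type (lone pair in the sp² plane, one electron in the p orbital); the boron has an empty p orbital — every position has a p orbital, so the cyclic π system is continuous.
Tallying contributions gives 2 × 2 = 4 from the double-bond units + 0 from the BH atom = 4.
With 4 = 4·1 π electrons, Hückel's rule classifies the planar ring as antiaromatic.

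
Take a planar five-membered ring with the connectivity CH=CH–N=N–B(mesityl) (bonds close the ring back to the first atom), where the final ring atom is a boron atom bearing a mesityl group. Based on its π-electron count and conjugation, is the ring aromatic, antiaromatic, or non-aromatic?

Antiaromatic

Check conjugation: the double-bond atoms are sp², each contributing one p electron; each =N– nitrogen is pyridine-type (lone pair in the sp² plane, one electron in the p orbital); the boron has an empty p orbital — every position has a p orbital, so the cyclic π system is continuous.
π-electron count: 2 × 2 = 4 from the double-bond units + 0 from the B(mesityl) atom = 4.
4 is a 4n count (n = 1), so the planar conjugated ring is antiaromatic.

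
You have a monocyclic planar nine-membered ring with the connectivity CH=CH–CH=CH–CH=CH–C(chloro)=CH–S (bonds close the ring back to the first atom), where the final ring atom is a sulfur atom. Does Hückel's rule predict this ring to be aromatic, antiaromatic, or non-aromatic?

Aromatic

Every ring atom contributes a p orbital perpendicular to the ring (each doubly-bonded ring atom is sp² with one p-orbital electron; the sulfur donates one lone pair from its p orbital), so the π system is cyclic and fully conjugated.
π-electron count: 4 × 2 = 8 from the double-bond units + 2 from the S atom = 10.
10 = 4(2) + 2, which satisfies Hückel's 4n+2 rule.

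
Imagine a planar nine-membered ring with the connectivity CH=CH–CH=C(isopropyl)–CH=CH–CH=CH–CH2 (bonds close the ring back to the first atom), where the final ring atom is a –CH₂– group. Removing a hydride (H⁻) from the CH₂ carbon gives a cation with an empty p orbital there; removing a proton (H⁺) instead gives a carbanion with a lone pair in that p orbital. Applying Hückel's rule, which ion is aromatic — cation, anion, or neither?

In both ions every ring atom is sp² and contributes a p orbital, so both rings are fully conjugated.
Cation: 4 × 2 + 0 = 8 π electrons → 4(2), antiaromatic.
Anion: 4 × 2 + 2 = 10 π electrons → 4(2)+2, aromatic.

The anion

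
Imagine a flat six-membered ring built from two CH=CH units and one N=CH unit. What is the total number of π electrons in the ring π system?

Every ring atom contributes a p orbital perpendicular to the ring (the double-bond atoms are sp², each contributing one p electron; the doubly-bonded nitrogens are pyridine-type — their lone pairs lie in the ring plane, leaving one electron in the p orbital), so the π system is cyclic and fully conjugated.
Counting π electrons: 3 × 2 = 6 from the 3 double-bond units.

6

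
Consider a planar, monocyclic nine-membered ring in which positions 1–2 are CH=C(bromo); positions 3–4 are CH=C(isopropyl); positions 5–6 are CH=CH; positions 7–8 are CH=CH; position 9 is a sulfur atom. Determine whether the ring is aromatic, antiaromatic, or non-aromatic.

Aromatic

Every ring atom contributes a p orbital perpendicular to the ring (every atom in a ring double bond is sp² and brings one electron to the p orbital; the sulfur donates one lone pair from its p orbital), so the π system is cyclic and fully conjugated.
π-electron count: 4 × 2 = 8 from the double-bond units + 2 from the S atom = 10.
With 10 π electrons (n = 2), the Hückel 4n+2 condition holds.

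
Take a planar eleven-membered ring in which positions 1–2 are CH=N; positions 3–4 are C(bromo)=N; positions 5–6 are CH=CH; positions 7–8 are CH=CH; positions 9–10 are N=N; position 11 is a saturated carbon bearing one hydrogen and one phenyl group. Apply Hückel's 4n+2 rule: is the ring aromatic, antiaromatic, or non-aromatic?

The CH(phenyl) position has four σ bonds — that saturated carbon is sp³ and has no p orbital in the ring π system — so the cyclic conjugation is interrupted.
Without a continuous loop of overlapping p orbitals the Hückel electron count never comes into play.

Non-aromatic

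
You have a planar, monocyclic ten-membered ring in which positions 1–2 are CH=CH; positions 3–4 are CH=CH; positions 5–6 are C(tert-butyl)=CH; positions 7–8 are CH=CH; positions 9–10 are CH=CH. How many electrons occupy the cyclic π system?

Check conjugation: each doubly-bonded ring atom is sp² with one p-orbital electron — every position has a p orbital, so the cyclic π system is continuous.
Tallying contributions gives 5 × 2 = 10 from the 5 double-bond units.

10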